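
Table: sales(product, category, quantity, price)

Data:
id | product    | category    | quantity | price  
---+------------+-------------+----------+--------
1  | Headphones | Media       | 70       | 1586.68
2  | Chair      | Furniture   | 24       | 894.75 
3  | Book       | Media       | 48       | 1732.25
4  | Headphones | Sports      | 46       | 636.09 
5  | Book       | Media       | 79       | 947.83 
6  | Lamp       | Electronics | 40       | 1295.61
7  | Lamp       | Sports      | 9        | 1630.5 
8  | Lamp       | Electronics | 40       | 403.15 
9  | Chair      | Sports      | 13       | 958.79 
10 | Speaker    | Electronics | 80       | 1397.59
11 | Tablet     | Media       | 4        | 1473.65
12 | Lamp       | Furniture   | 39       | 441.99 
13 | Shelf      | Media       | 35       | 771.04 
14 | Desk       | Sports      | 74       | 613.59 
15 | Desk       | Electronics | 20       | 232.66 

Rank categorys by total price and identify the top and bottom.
SELECT category, SUM(price)
FROM sales
GROUP BY category
ORDER BY SUM(price)

All groups:
  Furniture: 1336.74
  Electronics: 3329.01
  Sports: 3838.97
  Media: 6511.45

Highest: Media (6511.45)
Lowest: Furniture (1336.74)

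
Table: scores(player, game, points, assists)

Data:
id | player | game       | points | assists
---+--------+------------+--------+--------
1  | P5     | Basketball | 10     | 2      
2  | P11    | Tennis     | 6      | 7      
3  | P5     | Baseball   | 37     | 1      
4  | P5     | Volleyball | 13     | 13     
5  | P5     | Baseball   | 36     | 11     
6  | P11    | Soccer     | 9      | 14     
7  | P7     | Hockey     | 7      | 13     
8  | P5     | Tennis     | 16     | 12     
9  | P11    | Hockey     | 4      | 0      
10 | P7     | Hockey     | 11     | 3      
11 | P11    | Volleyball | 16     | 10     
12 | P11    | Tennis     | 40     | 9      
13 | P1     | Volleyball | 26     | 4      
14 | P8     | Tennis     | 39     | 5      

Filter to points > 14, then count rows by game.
SELECT game, COUNT(*)
FROM scores
WHERE points > 14
GROUP BY game

Note: WHERE filters rows before grouping.

Result:
  Baseball: 2
  Tennis: 3
  Volleyball: 2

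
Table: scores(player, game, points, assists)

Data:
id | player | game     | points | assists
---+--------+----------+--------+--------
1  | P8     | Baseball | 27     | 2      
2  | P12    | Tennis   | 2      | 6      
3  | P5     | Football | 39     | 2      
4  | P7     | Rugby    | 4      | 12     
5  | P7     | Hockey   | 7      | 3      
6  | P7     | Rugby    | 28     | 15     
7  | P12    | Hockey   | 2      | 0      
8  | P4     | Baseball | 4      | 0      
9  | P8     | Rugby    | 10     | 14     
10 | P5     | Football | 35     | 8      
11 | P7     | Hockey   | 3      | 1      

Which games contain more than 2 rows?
SELECT game, COUNT(*) as cnt
FROM scores
GROUP BY game
HAVING COUNT(*) > 2

Result:
  Hockey: 3
  Rugby: 3

Note: HAVING filters groups after aggregation, WHERE filters rows before.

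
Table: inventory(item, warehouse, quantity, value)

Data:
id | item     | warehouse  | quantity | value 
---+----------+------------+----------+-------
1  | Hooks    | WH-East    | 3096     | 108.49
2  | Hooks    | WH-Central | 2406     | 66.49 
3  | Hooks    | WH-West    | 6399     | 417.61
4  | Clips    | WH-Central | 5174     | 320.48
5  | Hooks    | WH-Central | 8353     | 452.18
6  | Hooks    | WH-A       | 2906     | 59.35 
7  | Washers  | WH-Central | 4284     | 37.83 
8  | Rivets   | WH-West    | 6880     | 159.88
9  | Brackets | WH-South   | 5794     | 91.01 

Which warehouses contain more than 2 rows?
SELECT warehouse, COUNT(*) as cnt
FROM inventory
GROUP BY warehouse
HAVING COUNT(*) > 2

Result:
  WH-Central: 4

Note: HAVING filters groups after aggregation, WHERE filters rows before.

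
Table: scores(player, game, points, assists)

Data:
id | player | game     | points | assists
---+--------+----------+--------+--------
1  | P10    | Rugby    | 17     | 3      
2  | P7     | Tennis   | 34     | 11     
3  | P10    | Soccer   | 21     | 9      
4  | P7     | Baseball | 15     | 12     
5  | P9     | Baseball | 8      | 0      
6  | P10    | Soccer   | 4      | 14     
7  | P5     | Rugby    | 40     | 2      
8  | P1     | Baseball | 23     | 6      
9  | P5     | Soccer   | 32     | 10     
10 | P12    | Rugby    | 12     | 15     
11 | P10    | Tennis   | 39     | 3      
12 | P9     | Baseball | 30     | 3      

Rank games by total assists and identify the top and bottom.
SELECT game, SUM(assists)
FROM scores
GROUP BY game
ORDER BY SUM(assists)

All groups:
  Tennis: 14
  Rugby: 20
  Baseball: 21
  Soccer: 33

Highest: Soccer (33)
Lowest: Tennis (14)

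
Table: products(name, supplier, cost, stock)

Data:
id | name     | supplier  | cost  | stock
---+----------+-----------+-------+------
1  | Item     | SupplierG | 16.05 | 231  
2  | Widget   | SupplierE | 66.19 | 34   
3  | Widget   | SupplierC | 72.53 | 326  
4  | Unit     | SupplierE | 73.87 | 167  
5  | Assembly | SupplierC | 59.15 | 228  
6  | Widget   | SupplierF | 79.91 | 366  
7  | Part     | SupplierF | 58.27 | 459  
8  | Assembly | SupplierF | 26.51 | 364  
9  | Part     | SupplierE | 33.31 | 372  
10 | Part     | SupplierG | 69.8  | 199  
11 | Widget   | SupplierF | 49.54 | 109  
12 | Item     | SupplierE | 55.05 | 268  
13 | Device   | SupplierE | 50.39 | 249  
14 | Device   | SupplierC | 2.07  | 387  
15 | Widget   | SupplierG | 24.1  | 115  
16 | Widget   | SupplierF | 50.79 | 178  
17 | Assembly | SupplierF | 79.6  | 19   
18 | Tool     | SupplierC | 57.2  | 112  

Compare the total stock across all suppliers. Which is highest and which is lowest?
SELECT supplier, SUM(stock)
FROM products
GROUP BY supplier
ORDER BY SUM(stock)

All groups:
  SupplierG: 545
  SupplierC: 1053
  SupplierE: 1090
  SupplierF: 1495

Highest: SupplierF (1495)
Lowest: SupplierG (545)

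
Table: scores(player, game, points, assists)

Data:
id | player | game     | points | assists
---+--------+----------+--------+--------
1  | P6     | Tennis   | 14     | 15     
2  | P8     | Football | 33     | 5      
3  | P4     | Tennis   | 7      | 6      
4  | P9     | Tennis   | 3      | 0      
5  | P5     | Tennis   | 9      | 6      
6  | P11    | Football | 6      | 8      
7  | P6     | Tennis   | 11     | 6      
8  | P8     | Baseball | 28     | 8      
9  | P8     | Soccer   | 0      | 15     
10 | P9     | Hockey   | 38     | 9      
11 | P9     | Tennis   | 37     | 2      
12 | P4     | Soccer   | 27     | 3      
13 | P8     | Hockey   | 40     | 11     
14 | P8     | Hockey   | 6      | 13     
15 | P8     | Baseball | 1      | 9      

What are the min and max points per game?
SELECT game, MIN(points), MAX(points)
FROM scores
GROUP BY game

Result:
  Baseball: min=1, max=28
  Football: min=6, max=33
  Hockey: min=6, max=40
  Soccer: min=0, max=27
  Tennis: min=3, max=37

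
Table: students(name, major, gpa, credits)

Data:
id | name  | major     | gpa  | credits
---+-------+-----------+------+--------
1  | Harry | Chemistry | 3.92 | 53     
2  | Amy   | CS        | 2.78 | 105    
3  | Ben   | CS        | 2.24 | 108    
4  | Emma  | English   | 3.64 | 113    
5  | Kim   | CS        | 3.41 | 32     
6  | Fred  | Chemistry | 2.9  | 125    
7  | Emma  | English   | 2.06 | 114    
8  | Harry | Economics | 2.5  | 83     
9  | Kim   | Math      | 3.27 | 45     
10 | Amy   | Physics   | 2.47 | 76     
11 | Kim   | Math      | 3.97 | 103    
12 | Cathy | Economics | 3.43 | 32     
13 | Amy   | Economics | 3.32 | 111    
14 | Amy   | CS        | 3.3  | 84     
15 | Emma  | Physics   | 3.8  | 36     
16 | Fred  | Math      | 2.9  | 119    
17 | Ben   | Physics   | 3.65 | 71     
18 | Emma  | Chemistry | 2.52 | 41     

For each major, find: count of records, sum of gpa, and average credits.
SELECT major,
       COUNT(*) as cnt,
       SUM(gpa) as total_gpa,
       AVG(credits) as avg_credits
FROM students
GROUP BY major

Result:
  CS: 4 records, 11.73 total gpa, 82.25 avg credits
  Chemistry: 3 records, 9.34 total gpa, 73.00 avg credits
  Economics: 3 records, 9.25 total gpa, 75.33 avg credits
  English: 2 records, 5.70 total gpa, 113.50 avg credits
  Math: 3 records, 10.14 total gpa, 89.00 avg credits
  Physics: 3 records, 9.92 total gpa, 61.00 avg credits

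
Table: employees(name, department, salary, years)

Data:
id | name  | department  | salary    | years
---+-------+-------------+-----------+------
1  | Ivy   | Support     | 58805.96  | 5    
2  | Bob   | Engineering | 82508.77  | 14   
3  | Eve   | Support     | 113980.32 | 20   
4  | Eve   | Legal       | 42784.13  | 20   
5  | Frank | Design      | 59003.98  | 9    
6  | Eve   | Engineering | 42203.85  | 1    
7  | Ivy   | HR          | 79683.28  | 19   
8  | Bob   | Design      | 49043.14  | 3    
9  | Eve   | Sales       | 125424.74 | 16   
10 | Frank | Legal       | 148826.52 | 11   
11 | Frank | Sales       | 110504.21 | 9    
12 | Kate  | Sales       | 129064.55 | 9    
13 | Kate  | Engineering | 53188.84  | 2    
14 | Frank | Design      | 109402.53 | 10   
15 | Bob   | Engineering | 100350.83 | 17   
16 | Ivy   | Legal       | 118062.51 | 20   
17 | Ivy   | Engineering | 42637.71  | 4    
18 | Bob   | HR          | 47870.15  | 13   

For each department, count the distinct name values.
SELECT department, COUNT(DISTINCT name)
FROM employees
GROUP BY department

Result:
  Design: 2 distinct
  Engineering: 4 distinct
  HR: 2 distinct
  Legal: 3 distinct
  Sales: 3 distinct
  Support: 2 distinct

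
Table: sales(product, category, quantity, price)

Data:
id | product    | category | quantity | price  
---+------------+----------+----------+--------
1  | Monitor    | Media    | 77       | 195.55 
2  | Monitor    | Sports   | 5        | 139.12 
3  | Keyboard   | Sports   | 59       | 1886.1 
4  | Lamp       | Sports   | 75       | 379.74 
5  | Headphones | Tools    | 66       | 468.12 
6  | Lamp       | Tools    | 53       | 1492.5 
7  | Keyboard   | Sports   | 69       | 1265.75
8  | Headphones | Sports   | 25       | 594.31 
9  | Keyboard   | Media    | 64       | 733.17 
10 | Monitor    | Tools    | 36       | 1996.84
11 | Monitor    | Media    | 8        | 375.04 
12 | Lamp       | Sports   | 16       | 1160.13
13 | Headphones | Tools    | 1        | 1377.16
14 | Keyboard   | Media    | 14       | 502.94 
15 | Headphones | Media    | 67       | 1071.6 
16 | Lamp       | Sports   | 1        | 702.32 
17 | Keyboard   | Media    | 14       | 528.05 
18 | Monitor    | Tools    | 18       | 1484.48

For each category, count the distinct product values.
SELECT category, COUNT(DISTINCT product)
FROM sales
GROUP BY category

Result:
  Media: 3 distinct
  Sports: 4 distinct
  Tools: 3 distinct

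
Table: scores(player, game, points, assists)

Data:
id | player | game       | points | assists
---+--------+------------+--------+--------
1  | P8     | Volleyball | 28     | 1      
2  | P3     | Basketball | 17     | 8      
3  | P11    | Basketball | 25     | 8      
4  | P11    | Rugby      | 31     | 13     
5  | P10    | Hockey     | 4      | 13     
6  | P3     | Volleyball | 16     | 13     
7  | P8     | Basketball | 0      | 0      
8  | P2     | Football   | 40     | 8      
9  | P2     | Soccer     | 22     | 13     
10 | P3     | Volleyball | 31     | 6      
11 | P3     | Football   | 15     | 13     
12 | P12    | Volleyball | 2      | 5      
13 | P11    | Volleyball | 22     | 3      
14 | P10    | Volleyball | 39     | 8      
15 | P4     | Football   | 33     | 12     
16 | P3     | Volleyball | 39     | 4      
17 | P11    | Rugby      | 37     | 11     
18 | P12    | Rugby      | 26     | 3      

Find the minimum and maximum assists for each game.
SELECT game, MIN(assists), MAX(assists)
FROM scores
GROUP BY game

Result:
  Basketball: min=0, max=8
  Football: min=8, max=13
  Hockey: min=13, max=13
  Rugby: min=3, max=13
  Soccer: min=13, max=13
  Volleyball: min=1, max=13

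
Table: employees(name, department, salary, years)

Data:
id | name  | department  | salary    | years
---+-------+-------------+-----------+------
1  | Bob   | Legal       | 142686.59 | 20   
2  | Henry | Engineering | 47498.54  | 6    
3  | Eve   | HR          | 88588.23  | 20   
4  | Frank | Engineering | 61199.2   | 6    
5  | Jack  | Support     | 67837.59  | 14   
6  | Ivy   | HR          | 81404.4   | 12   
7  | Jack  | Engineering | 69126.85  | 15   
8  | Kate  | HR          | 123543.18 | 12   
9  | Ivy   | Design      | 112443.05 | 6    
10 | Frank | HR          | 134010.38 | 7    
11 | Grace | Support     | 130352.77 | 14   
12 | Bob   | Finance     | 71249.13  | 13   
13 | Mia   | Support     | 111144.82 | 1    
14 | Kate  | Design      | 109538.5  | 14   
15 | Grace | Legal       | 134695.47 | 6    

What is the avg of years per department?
SELECT department, AVG(years) as result
FROM employees
GROUP BY department

Result:
  Design: 10.00
  Engineering: 9.00
  Finance: 13.00
  HR: 12.75
  Legal: 13.00
  Support: 9.67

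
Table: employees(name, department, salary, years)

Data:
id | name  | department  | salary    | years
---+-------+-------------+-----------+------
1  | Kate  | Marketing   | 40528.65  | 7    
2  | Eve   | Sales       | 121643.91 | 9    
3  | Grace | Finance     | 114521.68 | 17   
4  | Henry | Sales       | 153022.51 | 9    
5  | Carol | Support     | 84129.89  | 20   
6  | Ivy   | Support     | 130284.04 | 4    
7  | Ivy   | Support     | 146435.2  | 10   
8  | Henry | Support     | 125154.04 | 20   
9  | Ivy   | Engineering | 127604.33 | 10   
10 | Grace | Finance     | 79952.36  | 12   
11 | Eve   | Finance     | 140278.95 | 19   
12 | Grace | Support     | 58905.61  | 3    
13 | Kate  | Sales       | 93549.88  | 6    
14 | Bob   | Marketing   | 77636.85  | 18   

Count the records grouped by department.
SELECT department, COUNT(*) as count
FROM employees
GROUP BY department

Result:
  Engineering: 1
  Finance: 3
  Marketing: 2
  Sales: 3
  Support: 5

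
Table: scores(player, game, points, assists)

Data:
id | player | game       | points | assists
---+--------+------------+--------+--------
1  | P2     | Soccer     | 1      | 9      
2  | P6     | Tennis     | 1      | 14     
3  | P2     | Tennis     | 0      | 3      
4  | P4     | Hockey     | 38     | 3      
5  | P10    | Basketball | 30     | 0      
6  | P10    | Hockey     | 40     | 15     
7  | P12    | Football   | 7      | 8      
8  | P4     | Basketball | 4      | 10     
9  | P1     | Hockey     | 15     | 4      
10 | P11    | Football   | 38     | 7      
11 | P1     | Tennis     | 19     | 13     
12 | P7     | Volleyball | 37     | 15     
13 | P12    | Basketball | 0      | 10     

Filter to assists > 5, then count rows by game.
SELECT game, COUNT(*)
FROM scores
WHERE assists > 5
GROUP BY game

Note: WHERE filters rows before grouping.

Result:
  Basketball: 2
  Football: 2
  Hockey: 1
  Soccer: 1
  Tennis: 2
  Volleyball: 1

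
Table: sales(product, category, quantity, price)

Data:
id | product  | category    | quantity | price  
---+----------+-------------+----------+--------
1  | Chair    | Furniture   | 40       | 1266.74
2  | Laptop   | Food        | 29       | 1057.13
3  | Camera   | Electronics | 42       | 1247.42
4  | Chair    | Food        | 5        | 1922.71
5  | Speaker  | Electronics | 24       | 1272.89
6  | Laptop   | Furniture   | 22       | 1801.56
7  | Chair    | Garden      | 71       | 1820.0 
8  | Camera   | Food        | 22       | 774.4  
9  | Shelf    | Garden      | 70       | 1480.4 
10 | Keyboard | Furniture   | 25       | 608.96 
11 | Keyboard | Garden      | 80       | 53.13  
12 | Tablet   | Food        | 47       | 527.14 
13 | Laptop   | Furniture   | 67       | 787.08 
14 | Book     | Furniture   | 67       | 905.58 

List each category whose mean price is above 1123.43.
SELECT category, AVG(price)
FROM sales
GROUP BY category
HAVING AVG(price) > 1123.43

Result:
  Electronics: avg=1260.16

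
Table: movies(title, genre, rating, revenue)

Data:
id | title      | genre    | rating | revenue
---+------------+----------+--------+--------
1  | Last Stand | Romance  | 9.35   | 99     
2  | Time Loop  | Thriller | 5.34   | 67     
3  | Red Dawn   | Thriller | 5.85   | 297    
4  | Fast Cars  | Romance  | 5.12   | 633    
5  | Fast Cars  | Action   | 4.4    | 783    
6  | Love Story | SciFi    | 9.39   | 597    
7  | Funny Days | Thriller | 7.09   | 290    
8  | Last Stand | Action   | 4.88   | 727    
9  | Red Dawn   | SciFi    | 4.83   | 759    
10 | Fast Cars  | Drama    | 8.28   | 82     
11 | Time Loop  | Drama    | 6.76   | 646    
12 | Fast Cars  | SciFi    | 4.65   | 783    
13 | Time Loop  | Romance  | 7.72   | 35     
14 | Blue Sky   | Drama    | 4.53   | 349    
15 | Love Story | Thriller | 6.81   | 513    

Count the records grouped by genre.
SELECT genre, COUNT(*) as count
FROM movies
GROUP BY genre

Result:
  Action: 2
  Drama: 3
  Romance: 3
  SciFi: 3
  Thriller: 4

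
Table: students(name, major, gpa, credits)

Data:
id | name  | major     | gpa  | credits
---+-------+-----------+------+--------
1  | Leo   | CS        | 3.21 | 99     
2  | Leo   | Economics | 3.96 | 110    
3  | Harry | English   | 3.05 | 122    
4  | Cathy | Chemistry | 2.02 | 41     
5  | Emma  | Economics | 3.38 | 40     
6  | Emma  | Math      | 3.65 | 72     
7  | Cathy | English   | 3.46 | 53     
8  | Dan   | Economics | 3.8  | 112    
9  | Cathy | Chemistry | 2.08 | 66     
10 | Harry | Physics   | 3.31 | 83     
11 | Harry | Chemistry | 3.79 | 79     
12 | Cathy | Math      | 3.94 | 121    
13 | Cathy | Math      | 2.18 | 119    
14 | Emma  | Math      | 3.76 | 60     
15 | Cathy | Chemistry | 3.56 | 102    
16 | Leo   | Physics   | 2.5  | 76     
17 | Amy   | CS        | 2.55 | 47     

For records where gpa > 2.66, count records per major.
SELECT major, COUNT(*)
FROM students
WHERE gpa > 2.66
GROUP BY major

Note: WHERE filters rows before grouping.

Result:
  CS: 1
  Chemistry: 2
  Economics: 3
  English: 2
  Math: 3
  Physics: 1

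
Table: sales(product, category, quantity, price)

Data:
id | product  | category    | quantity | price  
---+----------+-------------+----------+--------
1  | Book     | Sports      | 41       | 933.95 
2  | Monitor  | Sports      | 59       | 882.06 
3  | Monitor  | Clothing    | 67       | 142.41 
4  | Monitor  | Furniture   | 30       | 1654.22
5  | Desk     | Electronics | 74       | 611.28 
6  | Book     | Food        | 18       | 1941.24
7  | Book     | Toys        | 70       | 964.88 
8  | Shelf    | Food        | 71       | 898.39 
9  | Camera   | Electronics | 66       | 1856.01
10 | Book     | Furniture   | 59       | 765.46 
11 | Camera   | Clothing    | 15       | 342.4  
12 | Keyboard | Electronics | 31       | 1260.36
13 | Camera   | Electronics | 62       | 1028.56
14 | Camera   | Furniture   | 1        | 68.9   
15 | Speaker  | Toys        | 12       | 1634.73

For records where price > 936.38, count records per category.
SELECT category, COUNT(*)
FROM sales
WHERE price > 936.38
GROUP BY category

Note: WHERE filters rows before grouping.

Result:
  Electronics: 3
  Food: 1
  Furniture: 1
  Toys: 2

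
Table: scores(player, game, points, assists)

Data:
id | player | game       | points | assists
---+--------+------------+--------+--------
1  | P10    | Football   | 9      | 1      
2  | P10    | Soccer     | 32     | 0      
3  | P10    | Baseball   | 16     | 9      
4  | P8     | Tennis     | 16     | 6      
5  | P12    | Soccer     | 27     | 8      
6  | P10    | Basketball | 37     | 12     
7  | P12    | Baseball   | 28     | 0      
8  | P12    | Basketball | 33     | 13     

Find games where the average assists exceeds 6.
SELECT game, AVG(assists)
FROM scores
GROUP BY game
HAVING AVG(assists) > 6

Result:
  Basketball: avg=12.50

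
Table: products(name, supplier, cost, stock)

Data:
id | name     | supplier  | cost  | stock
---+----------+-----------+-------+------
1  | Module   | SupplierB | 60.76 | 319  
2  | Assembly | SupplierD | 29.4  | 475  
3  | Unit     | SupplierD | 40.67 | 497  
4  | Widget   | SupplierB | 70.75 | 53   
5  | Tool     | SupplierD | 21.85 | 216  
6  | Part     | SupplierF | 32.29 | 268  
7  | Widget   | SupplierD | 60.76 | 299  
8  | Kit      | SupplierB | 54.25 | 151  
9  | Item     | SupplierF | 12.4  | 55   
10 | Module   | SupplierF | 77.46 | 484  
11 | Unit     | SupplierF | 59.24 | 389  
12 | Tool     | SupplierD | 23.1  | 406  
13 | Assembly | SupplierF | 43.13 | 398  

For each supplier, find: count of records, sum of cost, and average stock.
SELECT supplier,
       COUNT(*) as cnt,
       SUM(cost) as total_cost,
       AVG(stock) as avg_stock
FROM products
GROUP BY supplier

Result:
  SupplierB: 3 records, 185.76 total cost, 174.33 avg stock
  SupplierD: 5 records, 175.78 total cost, 378.60 avg stock
  SupplierF: 5 records, 224.52 total cost, 318.80 avg stock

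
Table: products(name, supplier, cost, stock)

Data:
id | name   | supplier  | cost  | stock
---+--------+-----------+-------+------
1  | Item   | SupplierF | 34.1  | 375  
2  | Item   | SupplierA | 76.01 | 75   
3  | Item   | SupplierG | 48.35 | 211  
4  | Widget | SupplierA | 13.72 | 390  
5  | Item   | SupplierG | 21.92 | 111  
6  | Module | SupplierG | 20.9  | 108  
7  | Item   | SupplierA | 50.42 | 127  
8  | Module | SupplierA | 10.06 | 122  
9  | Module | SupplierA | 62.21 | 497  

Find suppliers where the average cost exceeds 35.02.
SELECT supplier, AVG(cost)
FROM products
GROUP BY supplier
HAVING AVG(cost) > 35.02

Result:
  SupplierA: avg=42.48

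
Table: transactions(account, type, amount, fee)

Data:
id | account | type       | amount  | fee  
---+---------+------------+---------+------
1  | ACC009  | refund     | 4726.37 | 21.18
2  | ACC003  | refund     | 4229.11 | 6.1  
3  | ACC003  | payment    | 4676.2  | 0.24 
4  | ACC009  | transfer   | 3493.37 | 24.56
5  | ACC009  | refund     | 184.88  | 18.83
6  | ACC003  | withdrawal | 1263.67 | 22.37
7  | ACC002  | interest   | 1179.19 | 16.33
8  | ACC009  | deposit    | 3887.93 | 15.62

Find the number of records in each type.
SELECT type, COUNT(*) as count
FROM transactions
GROUP BY type

Result:
  deposit: 1
  interest: 1
  payment: 1
  refund: 3
  transfer: 1
  withdrawal: 1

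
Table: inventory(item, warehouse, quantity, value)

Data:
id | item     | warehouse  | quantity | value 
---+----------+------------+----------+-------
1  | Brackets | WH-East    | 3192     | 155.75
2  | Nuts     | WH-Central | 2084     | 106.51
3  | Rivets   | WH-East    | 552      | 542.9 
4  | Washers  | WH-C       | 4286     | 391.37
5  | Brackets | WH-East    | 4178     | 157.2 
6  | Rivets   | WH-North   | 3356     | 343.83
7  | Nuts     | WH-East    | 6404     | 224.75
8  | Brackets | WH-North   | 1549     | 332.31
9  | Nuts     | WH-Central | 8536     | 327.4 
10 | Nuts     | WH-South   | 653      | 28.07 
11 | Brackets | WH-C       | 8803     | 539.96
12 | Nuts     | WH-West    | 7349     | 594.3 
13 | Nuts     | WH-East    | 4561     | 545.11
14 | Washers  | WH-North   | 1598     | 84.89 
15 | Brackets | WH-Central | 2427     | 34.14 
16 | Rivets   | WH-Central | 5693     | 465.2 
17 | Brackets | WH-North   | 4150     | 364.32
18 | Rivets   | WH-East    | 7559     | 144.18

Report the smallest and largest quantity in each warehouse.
SELECT warehouse, MIN(quantity), MAX(quantity)
FROM inventory
GROUP BY warehouse

Result:
  WH-C: min=4286, max=8803
  WH-Central: min=2084, max=8536
  WH-East: min=552, max=7559
  WH-North: min=1549, max=4150
  WH-South: min=653, max=653
  WH-West: min=7349, max=7349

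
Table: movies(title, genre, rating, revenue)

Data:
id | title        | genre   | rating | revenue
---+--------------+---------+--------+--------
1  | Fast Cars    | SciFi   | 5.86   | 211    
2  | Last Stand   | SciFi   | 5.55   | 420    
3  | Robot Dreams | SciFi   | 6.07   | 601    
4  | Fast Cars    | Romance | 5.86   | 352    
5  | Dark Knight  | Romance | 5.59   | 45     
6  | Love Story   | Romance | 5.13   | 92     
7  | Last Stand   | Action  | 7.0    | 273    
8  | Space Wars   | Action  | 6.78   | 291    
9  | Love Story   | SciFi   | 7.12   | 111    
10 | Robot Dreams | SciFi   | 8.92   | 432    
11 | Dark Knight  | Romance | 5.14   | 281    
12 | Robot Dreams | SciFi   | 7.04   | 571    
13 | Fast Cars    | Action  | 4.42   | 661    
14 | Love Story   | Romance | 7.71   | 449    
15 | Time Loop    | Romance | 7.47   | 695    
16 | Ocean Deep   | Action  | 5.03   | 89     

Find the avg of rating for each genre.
SELECT genre, AVG(rating) as result
FROM movies
GROUP BY genre

Result:
  Action: 5.81
  Romance: 6.15
  SciFi: 6.76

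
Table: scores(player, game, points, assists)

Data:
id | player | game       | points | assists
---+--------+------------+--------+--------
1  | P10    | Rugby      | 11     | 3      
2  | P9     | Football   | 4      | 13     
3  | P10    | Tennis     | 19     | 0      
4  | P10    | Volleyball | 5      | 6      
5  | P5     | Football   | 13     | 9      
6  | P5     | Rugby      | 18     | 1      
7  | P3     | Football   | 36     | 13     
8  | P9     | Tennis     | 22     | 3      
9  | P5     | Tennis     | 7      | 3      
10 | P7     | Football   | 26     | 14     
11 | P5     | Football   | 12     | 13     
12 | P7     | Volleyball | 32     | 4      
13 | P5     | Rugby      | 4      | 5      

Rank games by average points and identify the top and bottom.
SELECT game, AVG(points)
FROM scores
GROUP BY game
ORDER BY AVG(points)

All groups:
  Rugby: 11.00
  Tennis: 16.00
  Football: 18.20
  Volleyball: 18.50

Highest: Volleyball (18.50)
Lowest: Rugby (11.00)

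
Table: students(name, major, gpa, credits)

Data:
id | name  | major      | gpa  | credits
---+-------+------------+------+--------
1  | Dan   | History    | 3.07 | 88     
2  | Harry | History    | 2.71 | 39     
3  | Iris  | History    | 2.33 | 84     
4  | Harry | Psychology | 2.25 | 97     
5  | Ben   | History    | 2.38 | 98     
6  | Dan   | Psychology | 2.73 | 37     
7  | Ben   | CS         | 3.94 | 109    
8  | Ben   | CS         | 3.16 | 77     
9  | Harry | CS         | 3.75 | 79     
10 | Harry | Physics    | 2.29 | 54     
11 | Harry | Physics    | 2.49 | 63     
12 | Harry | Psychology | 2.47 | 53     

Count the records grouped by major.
SELECT major, COUNT(*) as count
FROM students
GROUP BY major

Result:
  CS: 3
  History: 4
  Physics: 2
  Psychology: 3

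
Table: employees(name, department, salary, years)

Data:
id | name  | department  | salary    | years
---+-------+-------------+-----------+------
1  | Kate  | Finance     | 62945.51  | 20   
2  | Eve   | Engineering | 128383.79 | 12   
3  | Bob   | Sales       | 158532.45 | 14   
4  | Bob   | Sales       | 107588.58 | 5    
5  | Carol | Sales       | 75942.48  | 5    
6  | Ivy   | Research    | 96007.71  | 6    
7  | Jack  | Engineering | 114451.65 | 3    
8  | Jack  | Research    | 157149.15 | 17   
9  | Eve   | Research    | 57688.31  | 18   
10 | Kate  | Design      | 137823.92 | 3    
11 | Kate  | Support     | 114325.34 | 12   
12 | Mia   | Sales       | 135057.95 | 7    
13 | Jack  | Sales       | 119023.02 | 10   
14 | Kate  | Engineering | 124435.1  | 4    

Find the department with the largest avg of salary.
SELECT department, AVG(salary) as val
FROM employees
GROUP BY department
ORDER BY val DESC
LIMIT 1

Result: Design with avg(salary) = 137823.92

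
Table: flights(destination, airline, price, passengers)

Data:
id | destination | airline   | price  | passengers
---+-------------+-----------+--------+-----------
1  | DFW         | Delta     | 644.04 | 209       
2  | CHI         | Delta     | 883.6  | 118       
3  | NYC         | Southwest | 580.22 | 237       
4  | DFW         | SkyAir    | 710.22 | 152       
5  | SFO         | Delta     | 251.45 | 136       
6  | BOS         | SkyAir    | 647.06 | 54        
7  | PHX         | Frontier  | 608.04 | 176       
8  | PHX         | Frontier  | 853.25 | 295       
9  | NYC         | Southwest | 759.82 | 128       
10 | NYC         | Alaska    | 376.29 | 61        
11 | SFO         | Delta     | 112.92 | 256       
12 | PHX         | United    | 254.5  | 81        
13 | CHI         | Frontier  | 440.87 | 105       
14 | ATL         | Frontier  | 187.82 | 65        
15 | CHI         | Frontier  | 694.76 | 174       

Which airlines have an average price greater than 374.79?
SELECT airline, AVG(price)
FROM flights
GROUP BY airline
HAVING AVG(price) > 374.79

Result:
  Alaska: avg=376.29
  Delta: avg=473.00
  Frontier: avg=556.95
  SkyAir: avg=678.64
  Southwest: avg=670.02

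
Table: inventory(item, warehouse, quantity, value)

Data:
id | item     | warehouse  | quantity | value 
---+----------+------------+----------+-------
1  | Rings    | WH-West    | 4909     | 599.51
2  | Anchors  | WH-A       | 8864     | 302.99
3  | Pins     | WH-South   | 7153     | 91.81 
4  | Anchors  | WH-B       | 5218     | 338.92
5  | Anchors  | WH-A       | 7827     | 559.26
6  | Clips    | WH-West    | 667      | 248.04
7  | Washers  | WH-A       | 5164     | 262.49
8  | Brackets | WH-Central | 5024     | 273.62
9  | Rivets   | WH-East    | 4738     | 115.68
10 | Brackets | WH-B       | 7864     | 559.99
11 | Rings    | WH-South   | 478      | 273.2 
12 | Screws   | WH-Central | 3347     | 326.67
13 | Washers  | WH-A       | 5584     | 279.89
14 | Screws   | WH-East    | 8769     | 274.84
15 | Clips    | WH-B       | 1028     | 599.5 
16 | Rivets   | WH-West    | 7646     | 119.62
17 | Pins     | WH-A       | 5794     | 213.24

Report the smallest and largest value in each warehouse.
SELECT warehouse, MIN(value), MAX(value)
FROM inventory
GROUP BY warehouse

Result:
  WH-A: min=213.24, max=559.26
  WH-B: min=338.92, max=599.50
  WH-Central: min=273.62, max=326.67
  WH-East: min=115.68, max=274.84
  WH-South: min=91.81, max=273.20
  WH-West: min=119.62, max=599.51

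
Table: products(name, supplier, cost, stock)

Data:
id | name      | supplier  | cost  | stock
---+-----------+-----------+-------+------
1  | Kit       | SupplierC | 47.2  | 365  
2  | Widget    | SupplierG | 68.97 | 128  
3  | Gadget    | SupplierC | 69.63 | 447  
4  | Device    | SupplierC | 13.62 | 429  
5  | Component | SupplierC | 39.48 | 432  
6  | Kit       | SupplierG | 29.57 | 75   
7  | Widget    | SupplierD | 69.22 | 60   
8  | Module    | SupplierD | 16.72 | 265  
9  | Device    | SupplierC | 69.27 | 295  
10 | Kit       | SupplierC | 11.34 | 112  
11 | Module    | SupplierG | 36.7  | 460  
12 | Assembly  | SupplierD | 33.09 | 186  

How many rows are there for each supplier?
SELECT supplier, COUNT(*) as count
FROM products
GROUP BY supplier

Result:
  SupplierC: 6
  SupplierD: 3
  SupplierG: 3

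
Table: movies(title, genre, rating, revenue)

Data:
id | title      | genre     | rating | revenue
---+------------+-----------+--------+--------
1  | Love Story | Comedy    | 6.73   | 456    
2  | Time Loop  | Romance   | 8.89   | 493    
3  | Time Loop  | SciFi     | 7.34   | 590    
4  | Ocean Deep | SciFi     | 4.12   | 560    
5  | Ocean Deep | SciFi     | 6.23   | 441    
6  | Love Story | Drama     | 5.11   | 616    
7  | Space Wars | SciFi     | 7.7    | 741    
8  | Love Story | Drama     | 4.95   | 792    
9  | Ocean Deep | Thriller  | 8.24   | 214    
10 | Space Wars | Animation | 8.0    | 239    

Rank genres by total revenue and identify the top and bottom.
SELECT genre, SUM(revenue)
FROM movies
GROUP BY genre
ORDER BY SUM(revenue)

All groups:
  Thriller: 214
  Animation: 239
  Comedy: 456
  Romance: 493
  Drama: 1408
  SciFi: 2332

Highest: SciFi (2332)
Lowest: Thriller (214)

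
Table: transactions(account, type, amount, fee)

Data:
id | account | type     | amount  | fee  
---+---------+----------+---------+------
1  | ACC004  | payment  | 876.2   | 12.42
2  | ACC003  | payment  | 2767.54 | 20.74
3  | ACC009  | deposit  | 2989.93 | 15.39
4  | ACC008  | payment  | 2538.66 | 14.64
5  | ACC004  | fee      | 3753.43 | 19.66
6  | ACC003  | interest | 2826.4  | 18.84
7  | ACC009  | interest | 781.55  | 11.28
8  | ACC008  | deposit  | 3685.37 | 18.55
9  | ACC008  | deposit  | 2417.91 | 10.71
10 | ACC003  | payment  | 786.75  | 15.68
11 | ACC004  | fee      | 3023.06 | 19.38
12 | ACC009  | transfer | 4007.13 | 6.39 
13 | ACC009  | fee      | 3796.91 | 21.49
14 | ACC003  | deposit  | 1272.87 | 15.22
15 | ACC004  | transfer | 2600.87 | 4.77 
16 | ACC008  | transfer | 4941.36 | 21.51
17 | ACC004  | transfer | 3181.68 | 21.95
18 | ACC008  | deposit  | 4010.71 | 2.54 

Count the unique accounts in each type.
SELECT type, COUNT(DISTINCT account)
FROM transactions
GROUP BY type

Result:
  deposit: 3 distinct
  fee: 2 distinct
  interest: 2 distinct
  payment: 3 distinct
  transfer: 3 distinct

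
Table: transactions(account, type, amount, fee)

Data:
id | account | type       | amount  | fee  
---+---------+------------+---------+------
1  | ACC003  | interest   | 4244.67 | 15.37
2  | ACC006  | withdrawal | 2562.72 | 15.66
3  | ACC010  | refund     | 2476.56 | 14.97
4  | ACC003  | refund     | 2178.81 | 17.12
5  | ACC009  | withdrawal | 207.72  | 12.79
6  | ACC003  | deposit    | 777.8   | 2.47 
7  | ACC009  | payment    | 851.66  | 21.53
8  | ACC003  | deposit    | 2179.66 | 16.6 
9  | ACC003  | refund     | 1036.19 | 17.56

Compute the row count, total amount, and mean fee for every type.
SELECT type,
       COUNT(*) as cnt,
       SUM(amount) as total_amount,
       AVG(fee) as avg_fee
FROM transactions
GROUP BY type

Result:
  deposit: 2 records, 2957.46 total amount, 9.54 avg fee
  interest: 1 records, 4244.67 total amount, 15.37 avg fee
  payment: 1 records, 851.66 total amount, 21.53 avg fee
  refund: 3 records, 5691.56 total amount, 16.55 avg fee
  withdrawal: 2 records, 2770.44 total amount, 14.23 avg fee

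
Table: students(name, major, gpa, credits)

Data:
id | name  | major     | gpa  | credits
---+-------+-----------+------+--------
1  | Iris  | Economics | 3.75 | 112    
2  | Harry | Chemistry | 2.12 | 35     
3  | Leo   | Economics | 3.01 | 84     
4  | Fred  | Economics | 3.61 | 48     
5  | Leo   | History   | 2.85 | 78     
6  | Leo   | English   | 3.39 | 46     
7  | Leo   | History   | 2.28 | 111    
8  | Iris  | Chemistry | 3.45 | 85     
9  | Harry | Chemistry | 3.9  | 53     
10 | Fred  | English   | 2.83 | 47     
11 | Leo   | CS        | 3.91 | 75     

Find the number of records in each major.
SELECT major, COUNT(*) as count
FROM students
GROUP BY major

Result:
  CS: 1
  Chemistry: 3
  Economics: 3
  English: 2
  History: 2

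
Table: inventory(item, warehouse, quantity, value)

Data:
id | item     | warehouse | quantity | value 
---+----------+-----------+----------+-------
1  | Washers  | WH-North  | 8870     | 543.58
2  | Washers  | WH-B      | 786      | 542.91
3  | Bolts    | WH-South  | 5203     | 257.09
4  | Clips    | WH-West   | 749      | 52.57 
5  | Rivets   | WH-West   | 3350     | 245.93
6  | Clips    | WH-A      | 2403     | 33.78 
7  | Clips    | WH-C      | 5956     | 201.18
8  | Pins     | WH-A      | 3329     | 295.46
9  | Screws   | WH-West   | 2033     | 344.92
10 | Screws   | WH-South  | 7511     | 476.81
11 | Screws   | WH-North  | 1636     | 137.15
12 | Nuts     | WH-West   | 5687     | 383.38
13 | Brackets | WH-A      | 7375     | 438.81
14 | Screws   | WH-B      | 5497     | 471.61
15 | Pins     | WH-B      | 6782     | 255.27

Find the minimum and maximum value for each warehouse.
SELECT warehouse, MIN(value), MAX(value)
FROM inventory
GROUP BY warehouse

Result:
  WH-A: min=33.78, max=438.81
  WH-B: min=255.27, max=542.91
  WH-C: min=201.18, max=201.18
  WH-North: min=137.15, max=543.58
  WH-South: min=257.09, max=476.81
  WH-West: min=52.57, max=383.38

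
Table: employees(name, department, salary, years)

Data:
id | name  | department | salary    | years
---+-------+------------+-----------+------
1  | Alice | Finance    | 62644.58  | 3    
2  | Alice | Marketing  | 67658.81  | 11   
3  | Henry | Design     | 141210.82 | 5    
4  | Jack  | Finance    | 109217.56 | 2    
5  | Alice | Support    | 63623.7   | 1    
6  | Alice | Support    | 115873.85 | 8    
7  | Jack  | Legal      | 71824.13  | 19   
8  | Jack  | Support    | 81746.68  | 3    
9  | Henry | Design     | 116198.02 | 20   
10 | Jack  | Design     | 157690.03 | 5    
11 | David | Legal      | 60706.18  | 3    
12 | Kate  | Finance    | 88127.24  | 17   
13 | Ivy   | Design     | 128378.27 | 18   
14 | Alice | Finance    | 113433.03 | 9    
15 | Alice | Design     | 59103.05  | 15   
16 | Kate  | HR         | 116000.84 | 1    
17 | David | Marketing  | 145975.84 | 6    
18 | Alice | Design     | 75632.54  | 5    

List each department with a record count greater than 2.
SELECT department, COUNT(*) as cnt
FROM employees
GROUP BY department
HAVING COUNT(*) > 2

Result:
  Design: 6
  Finance: 4
  Support: 3

Note: HAVING filters groups after aggregation, WHERE filters rows before.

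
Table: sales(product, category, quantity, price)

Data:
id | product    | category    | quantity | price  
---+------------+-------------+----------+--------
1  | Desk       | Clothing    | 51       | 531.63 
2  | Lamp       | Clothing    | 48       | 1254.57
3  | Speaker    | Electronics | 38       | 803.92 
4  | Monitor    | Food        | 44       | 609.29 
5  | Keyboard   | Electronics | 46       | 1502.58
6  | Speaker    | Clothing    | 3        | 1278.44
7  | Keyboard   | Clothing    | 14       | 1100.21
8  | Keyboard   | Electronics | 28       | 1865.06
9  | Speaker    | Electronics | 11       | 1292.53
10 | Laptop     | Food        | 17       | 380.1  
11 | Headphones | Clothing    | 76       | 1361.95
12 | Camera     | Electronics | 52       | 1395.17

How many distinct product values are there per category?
SELECT category, COUNT(DISTINCT product)
FROM sales
GROUP BY category

Result:
  Clothing: 5 distinct
  Electronics: 3 distinct
  Food: 2 distinct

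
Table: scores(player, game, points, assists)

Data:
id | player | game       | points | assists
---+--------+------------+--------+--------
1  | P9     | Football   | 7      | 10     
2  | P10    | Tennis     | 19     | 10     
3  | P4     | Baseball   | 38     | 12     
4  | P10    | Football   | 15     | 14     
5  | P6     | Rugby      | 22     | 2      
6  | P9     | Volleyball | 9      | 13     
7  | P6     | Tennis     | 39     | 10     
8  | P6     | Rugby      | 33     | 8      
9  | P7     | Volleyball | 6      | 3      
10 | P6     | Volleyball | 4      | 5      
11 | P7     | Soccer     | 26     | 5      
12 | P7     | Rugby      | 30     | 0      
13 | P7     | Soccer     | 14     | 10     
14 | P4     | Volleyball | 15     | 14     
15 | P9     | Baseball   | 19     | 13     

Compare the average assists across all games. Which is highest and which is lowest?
SELECT game, AVG(assists)
FROM scores
GROUP BY game
ORDER BY AVG(assists)

All groups:
  Rugby: 3.33
  Soccer: 7.50
  Volleyball: 8.75
  Tennis: 10.00
  Football: 12.00
  Baseball: 12.50

Highest: Baseball (12.50)
Lowest: Rugby (3.33)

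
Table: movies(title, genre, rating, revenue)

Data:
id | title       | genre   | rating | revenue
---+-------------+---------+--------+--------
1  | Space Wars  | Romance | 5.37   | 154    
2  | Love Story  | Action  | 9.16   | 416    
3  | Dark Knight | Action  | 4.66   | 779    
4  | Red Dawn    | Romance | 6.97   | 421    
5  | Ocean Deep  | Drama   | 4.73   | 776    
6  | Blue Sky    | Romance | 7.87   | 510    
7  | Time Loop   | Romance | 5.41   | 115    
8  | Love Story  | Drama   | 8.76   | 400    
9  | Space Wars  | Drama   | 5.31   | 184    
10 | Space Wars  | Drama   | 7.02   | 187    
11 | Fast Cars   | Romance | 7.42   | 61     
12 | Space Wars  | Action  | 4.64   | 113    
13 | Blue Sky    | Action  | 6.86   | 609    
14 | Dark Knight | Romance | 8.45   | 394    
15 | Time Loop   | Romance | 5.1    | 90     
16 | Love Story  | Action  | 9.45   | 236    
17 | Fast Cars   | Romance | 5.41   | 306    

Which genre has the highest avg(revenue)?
SELECT genre, AVG(revenue) as val
FROM movies
GROUP BY genre
ORDER BY val DESC
LIMIT 1

Result: Action with avg(revenue) = 430.60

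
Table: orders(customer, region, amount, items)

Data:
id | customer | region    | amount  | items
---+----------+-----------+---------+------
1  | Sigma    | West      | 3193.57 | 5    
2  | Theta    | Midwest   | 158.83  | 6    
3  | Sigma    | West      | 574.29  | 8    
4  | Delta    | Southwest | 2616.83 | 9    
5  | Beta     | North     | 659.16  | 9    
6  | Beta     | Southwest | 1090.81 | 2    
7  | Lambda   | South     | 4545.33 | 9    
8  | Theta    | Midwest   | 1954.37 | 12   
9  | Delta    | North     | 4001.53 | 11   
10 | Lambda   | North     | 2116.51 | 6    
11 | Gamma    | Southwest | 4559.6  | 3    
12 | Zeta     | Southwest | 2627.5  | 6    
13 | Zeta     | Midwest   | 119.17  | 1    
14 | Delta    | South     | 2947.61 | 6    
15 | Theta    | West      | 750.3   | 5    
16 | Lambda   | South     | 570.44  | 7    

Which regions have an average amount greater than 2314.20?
SELECT region, AVG(amount)
FROM orders
GROUP BY region
HAVING AVG(amount) > 2314.20

Result:
  South: avg=2687.79
  Southwest: avg=2723.69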